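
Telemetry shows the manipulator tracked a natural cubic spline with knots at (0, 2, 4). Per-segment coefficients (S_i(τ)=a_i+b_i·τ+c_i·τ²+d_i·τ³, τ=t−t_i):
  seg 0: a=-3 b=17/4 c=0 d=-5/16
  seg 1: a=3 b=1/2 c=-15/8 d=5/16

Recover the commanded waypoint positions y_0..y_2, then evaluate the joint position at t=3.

y_0 = S_0(0) = a_0 = -3
y_1 = S_1(0) = a_1 = 3
y_2 = S_1(2) = -1
t_q=3 is in segment 1 (τ=1); S_1(τ)=31/16

y_0=-3 y_1=3 y_2=-1
S(3) = 31/16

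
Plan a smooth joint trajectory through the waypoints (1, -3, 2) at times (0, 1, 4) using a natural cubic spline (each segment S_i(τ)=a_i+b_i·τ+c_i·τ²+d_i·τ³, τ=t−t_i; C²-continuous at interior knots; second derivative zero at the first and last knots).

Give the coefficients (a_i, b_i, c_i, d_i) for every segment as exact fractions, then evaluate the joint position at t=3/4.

  seg 0: a=1 b=-113/24 c=0 d=17/24
  seg 1: a=-3 b=-31/12 c=17/8 d=-17/72
S(3/4) = -1143/512

Δ: Δ0=-4, Δ1=5/3
row 1: diag=8, rhs=34; c'=3/8, d'=17/4
back: M1=17/4
M: M0=0, M1=17/4, M2=0
seg 0: a=1, c=M0/2=0, d=(M1−M0)/(6·1)=17/24, b=Δ0−h0·(2M0+M1)/6=-113/24
seg 1: a=-3, c=M1/2=17/8, d=(M2−M1)/(6·3)=-17/72, b=Δ1−h1·(2M1+M2)/6=-31/12
t_q=3/4 → seg 0, τ=3/4; S=1+-113/24·τ+0·τ²+17/24·τ³=-1143/512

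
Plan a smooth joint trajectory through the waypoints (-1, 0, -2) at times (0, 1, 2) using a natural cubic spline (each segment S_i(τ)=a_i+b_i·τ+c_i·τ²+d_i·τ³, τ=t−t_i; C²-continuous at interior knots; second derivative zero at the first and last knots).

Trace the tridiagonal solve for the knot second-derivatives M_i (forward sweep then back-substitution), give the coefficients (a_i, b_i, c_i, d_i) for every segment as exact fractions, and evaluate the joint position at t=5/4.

Δ: Δ0=1, Δ1=-2
row 1: diag=4, rhs=-18; c'=1/4, d'=-9/2
back: M1=-9/2
M: M0=0, M1=-9/2, M2=0
seg 0: a=-1, c=M0/2=0, d=(M1−M0)/(6·1)=-3/4, b=Δ0−h0·(2M0+M1)/6=7/4
seg 1: a=0, c=M1/2=-9/4, d=(M2−M1)/(6·1)=3/4, b=Δ1−h1·(2M1+M2)/6=-1/2
t_q=5/4 → seg 1, τ=1/4; S=0+-1/2·τ+-9/4·τ²+3/4·τ³=-65/256

  seg 0: a=-1 b=7/4 c=0 d=-3/4
  seg 1: a=0 b=-1/2 c=-9/4 d=3/4
S(5/4) = -65/256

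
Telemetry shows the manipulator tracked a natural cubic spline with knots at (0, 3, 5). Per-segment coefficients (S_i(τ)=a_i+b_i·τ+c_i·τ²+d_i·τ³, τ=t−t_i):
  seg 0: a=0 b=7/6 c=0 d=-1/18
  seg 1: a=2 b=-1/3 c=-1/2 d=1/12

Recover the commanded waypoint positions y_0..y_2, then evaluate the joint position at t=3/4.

y_0 = S_0(0) = a_0 = 0
y_1 = S_1(0) = a_1 = 2
y_2 = S_1(2) = 0
t_q=3/4 is in segment 0 (τ=3/4); S_0(τ)=109/128

y_0=0 y_1=2 y_2=0
S(3/4) = 109/128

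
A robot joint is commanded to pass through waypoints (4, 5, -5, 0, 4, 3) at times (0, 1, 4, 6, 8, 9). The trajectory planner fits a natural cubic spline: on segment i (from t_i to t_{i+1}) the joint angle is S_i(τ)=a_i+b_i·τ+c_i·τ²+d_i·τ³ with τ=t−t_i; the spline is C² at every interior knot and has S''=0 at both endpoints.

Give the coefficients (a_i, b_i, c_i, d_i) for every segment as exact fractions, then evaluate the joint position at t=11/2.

  seg 0: a=4 b=4115/2199 c=0 d=-1916/2199
  seg 1: a=5 b=-1633/2199 c=-1916/733 d=1283/2199
  seg 2: a=-5 b=-1480/2199 c=1933/733 d=-9241/17592
  seg 3: a=0 b=15709/4398 c=-1509/2932 d=-1193/8796
  seg 4: a=4 b=-503/4398 c=-3895/2932 d=3895/8796
S(11/2) = -86737/46912

Δ: Δ0=1, Δ1=-10/3, Δ2=5/2, Δ3=2, Δ4=-1
row 1: diag=8, rhs=-26; c'=3/8, d'=-13/4
row 2: denom=10−3·3/8=71/8; d'=(35−3·-13/4)/(71/8)=358/71
row 3: denom=8−2·16/71=536/71; d'=(-3−2·358/71)/(536/71)=-929/536
row 4: denom=6−2·71/268=733/134; d'=(-18−2·-929/536)/(733/134)=-3895/1466
back: M4=-3895/1466
back: M3=-929/536−71/268·-3895/1466=-1509/1466
back: M2=358/71−16/71·-1509/1466=3866/733
back: M1=-13/4−3/8·3866/733=-3832/733
M: M0=0, M1=-3832/733, M2=3866/733, M3=-1509/1466, M4=-3895/1466, M5=0
seg 0: a=4, c=M0/2=0, d=(M1−M0)/(6·1)=-1916/2199, b=Δ0−h0·(2M0+M1)/6=4115/2199
seg 1: a=5, c=M1/2=-1916/733, d=(M2−M1)/(6·3)=1283/2199, b=Δ1−h1·(2M1+M2)/6=-1633/2199
seg 2: a=-5, c=M2/2=1933/733, d=(M3−M2)/(6·2)=-9241/17592, b=Δ2−h2·(2M2+M3)/6=-1480/2199
seg 3: a=0, c=M3/2=-1509/2932, d=(M4−M3)/(6·2)=-1193/8796, b=Δ3−h3·(2M3+M4)/6=15709/4398
seg 4: a=4, c=M4/2=-3895/2932, d=(M5−M4)/(6·1)=3895/8796, b=Δ4−h4·(2M4+M5)/6=-503/4398
t_q=11/2 → seg 2, τ=3/2; S=-5+-1480/2199·τ+1933/733·τ²+-9241/17592·τ³=-86737/46912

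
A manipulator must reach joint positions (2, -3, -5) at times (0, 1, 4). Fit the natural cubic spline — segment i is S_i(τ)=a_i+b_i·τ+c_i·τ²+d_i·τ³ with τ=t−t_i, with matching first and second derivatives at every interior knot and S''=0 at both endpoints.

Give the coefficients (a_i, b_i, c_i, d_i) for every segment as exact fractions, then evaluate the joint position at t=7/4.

  seg 0: a=2 b=-133/24 c=0 d=13/24
  seg 1: a=-3 b=-47/12 c=13/8 d=-13/72
S(7/4) = -2611/512

Δ: Δ0=-5, Δ1=-2/3
row 1: diag=8, rhs=26; c'=3/8, d'=13/4
back: M1=13/4
M: M0=0, M1=13/4, M2=0
seg 0: a=2, c=M0/2=0, d=(M1−M0)/(6·1)=13/24, b=Δ0−h0·(2M0+M1)/6=-133/24
seg 1: a=-3, c=M1/2=13/8, d=(M2−M1)/(6·3)=-13/72, b=Δ1−h1·(2M1+M2)/6=-47/12
t_q=7/4 → seg 1, τ=3/4; S=-3+-47/12·τ+13/8·τ²+-13/72·τ³=-2611/512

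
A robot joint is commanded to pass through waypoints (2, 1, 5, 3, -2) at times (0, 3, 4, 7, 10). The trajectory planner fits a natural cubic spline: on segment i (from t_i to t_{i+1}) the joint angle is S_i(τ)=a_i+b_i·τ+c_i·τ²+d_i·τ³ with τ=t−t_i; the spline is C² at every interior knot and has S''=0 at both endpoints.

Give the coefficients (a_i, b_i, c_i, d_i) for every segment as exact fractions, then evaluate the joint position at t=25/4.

  seg 0: a=2 b=-253/114 c=0 d=215/1026
  seg 1: a=1 b=196/57 c=215/114 d=-151/114
  seg 2: a=5 b=123/38 c=-119/57 d=269/1026
  seg 3: a=3 b=-42/19 c=31/114 d=-31/1026
S(25/4) = 11431/2432

Δ: Δ0=-1/3, Δ1=4, Δ2=-2/3, Δ3=-5/3
row 1: diag=8, rhs=26; c'=1/8, d'=13/4
row 2: denom=8−1·1/8=63/8; d'=(-28−1·13/4)/(63/8)=-250/63
row 3: denom=12−3·8/21=76/7; d'=(-6−3·-250/63)/(76/7)=31/57
back: M3=31/57
back: M2=-250/63−8/21·31/57=-238/57
back: M1=13/4−1/8·-238/57=215/57
M: M0=0, M1=215/57, M2=-238/57, M3=31/57, M4=0
seg 0: a=2, c=M0/2=0, d=(M1−M0)/(6·3)=215/1026, b=Δ0−h0·(2M0+M1)/6=-253/114
seg 1: a=1, c=M1/2=215/114, d=(M2−M1)/(6·1)=-151/114, b=Δ1−h1·(2M1+M2)/6=196/57
seg 2: a=5, c=M2/2=-119/57, d=(M3−M2)/(6·3)=269/1026, b=Δ2−h2·(2M2+M3)/6=123/38
seg 3: a=3, c=M3/2=31/114, d=(M4−M3)/(6·3)=-31/1026, b=Δ3−h3·(2M3+M4)/6=-42/19
t_q=25/4 → seg 2, τ=9/4; S=5+123/38·τ+-119/57·τ²+269/1026·τ³=11431/2432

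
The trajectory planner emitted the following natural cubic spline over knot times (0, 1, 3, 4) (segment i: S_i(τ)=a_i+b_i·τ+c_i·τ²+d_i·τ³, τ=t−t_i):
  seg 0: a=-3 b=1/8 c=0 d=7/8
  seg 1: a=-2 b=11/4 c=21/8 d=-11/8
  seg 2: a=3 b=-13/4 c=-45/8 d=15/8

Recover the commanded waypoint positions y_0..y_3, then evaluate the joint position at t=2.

y_0 = S_0(0) = a_0 = -3
y_1 = S_1(0) = a_1 = -2
y_2 = S_2(0) = a_2 = 3
y_3 = S_2(1) = -4
t_q=2 is in segment 1 (τ=1); S_1(τ)=2

y_0=-3 y_1=-2 y_2=3 y_3=-4
S(2) = 2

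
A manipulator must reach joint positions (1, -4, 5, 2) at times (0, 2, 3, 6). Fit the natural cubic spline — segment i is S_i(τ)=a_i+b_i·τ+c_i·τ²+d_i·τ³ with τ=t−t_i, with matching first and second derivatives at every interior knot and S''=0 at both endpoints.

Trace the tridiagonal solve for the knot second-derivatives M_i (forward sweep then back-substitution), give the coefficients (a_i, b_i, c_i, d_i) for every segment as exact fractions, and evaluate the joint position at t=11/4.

Δ: Δ0=-5/2, Δ1=9, Δ2=-1
row 1: diag=6, rhs=69; c'=1/6, d'=23/2
row 2: denom=8−1·1/6=47/6; d'=(-60−1·23/2)/(47/6)=-429/47
back: M2=-429/47
back: M1=23/2−1/6·-429/47=612/47
M: M0=0, M1=612/47, M2=-429/47, M3=0
seg 0: a=1, c=M0/2=0, d=(M1−M0)/(6·2)=51/47, b=Δ0−h0·(2M0+M1)/6=-643/94
seg 1: a=-4, c=M1/2=306/47, d=(M2−M1)/(6·1)=-347/94, b=Δ1−h1·(2M1+M2)/6=581/94
seg 2: a=5, c=M2/2=-429/94, d=(M3−M2)/(6·3)=143/282, b=Δ2−h2·(2M2+M3)/6=382/47
t_q=11/4 → seg 1, τ=3/4; S=-4+581/94·τ+306/47·τ²+-347/94·τ³=16487/6016

  seg 0: a=1 b=-643/94 c=0 d=51/47
  seg 1: a=-4 b=581/94 c=306/47 d=-347/94
  seg 2: a=5 b=382/47 c=-429/94 d=143/282
S(11/4) = 16487/6016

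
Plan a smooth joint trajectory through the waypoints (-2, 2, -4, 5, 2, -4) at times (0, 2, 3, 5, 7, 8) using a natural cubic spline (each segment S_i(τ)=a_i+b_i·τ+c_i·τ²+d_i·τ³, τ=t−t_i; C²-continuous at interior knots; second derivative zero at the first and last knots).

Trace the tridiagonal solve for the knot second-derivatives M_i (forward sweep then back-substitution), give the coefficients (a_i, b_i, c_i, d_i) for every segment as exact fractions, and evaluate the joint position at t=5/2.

Δ: Δ0=2, Δ1=-6, Δ2=9/2, Δ3=-3/2, Δ4=-6
row 1: diag=6, rhs=-48; c'=1/6, d'=-8
row 2: denom=6−1·1/6=35/6; d'=(63−1·-8)/(35/6)=426/35
row 3: denom=8−2·12/35=256/35; d'=(-36−2·426/35)/(256/35)=-33/4
row 4: denom=6−2·35/128=349/64; d'=(-27−2·-33/4)/(349/64)=-672/349
back: M4=-672/349
back: M3=-33/4−35/128·-672/349=-5391/698
back: M2=426/35−12/35·-5391/698=5172/349
back: M1=-8−1/6·5172/349=-3654/349
M: M0=0, M1=-3654/349, M2=5172/349, M3=-5391/698, M4=-672/349, M5=0
seg 0: a=-2, c=M0/2=0, d=(M1−M0)/(6·2)=-609/698, b=Δ0−h0·(2M0+M1)/6=1916/349
seg 1: a=2, c=M1/2=-1827/349, d=(M2−M1)/(6·1)=1471/349, b=Δ1−h1·(2M1+M2)/6=-1738/349
seg 2: a=-4, c=M2/2=2586/349, d=(M3−M2)/(6·2)=-5245/2792, b=Δ2−h2·(2M2+M3)/6=-979/349
seg 3: a=5, c=M3/2=-5391/1396, d=(M4−M3)/(6·2)=1349/2792, b=Δ3−h3·(2M3+M4)/6=2995/698
seg 4: a=2, c=M4/2=-336/349, d=(M5−M4)/(6·1)=112/349, b=Δ4−h4·(2M4+M5)/6=-1870/349
t_q=5/2 → seg 1, τ=1/2; S=2+-1738/349·τ+-1827/349·τ²+1471/349·τ³=-3551/2792

  seg 0: a=-2 b=1916/349 c=0 d=-609/698
  seg 1: a=2 b=-1738/349 c=-1827/349 d=1471/349
  seg 2: a=-4 b=-979/349 c=2586/349 d=-5245/2792
  seg 3: a=5 b=2995/698 c=-5391/1396 d=1349/2792
  seg 4: a=2 b=-1870/349 c=-336/349 d=112/349
S(5/2) = -3551/2792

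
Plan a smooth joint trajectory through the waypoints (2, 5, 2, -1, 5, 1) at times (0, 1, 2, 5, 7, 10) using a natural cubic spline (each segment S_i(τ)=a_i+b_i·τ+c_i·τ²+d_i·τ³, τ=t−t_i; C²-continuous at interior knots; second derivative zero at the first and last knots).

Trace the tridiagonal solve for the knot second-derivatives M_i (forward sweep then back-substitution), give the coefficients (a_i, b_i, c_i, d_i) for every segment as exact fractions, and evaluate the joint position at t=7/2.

Δ: Δ0=3, Δ1=-3, Δ2=-1, Δ3=3, Δ4=-4/3
row 1: diag=4, rhs=-36; c'=1/4, d'=-9
row 2: denom=8−1·1/4=31/4; d'=(12−1·-9)/(31/4)=84/31
row 3: denom=10−3·12/31=274/31; d'=(24−3·84/31)/(274/31)=246/137
row 4: denom=10−2·31/137=1308/137; d'=(-26−2·246/137)/(1308/137)=-2027/654
back: M4=-2027/654
back: M3=246/137−31/137·-2027/654=1633/654
back: M2=84/31−12/31·1633/654=190/109
back: M1=-9−1/4·190/109=-2057/218
M: M0=0, M1=-2057/218, M2=190/109, M3=1633/654, M4=-2027/654, M5=0
seg 0: a=2, c=M0/2=0, d=(M1−M0)/(6·1)=-2057/1308, b=Δ0−h0·(2M0+M1)/6=5981/1308
seg 1: a=5, c=M1/2=-2057/436, d=(M2−M1)/(6·1)=2437/1308, b=Δ1−h1·(2M1+M2)/6=-95/654
seg 2: a=2, c=M2/2=95/109, d=(M3−M2)/(6·3)=493/11772, b=Δ2−h2·(2M2+M3)/6=-5221/1308
seg 3: a=-1, c=M3/2=1633/1308, d=(M4−M3)/(6·2)=-305/654, b=Δ3−h3·(2M3+M4)/6=1549/654
seg 4: a=5, c=M4/2=-2027/1308, d=(M5−M4)/(6·3)=2027/11772, b=Δ4−h4·(2M4+M5)/6=385/218
t_q=7/2 → seg 2, τ=3/2; S=2+-5221/1308·τ+95/109·τ²+493/11772·τ³=-6575/3488

  seg 0: a=2 b=5981/1308 c=0 d=-2057/1308
  seg 1: a=5 b=-95/654 c=-2057/436 d=2437/1308
  seg 2: a=2 b=-5221/1308 c=95/109 d=493/11772
  seg 3: a=-1 b=1549/654 c=1633/1308 d=-305/654
  seg 4: a=5 b=385/218 c=-2027/1308 d=2027/11772
S(7/2) = -6575/3488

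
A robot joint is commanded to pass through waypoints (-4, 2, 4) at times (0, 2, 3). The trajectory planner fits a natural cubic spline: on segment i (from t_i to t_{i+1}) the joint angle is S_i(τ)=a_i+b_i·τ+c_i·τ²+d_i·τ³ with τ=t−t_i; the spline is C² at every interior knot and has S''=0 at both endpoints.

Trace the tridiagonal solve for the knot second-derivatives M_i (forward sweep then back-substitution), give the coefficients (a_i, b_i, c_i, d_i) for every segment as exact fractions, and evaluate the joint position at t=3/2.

Δ: Δ0=3, Δ1=2
row 1: diag=6, rhs=-6; c'=1/6, d'=-1
back: M1=-1
M: M0=0, M1=-1, M2=0
seg 0: a=-4, c=M0/2=0, d=(M1−M0)/(6·2)=-1/12, b=Δ0−h0·(2M0+M1)/6=10/3
seg 1: a=2, c=M1/2=-1/2, d=(M2−M1)/(6·1)=1/6, b=Δ1−h1·(2M1+M2)/6=7/3
t_q=3/2 → seg 0, τ=3/2; S=-4+10/3·τ+0·τ²+-1/12·τ³=23/32

  seg 0: a=-4 b=10/3 c=0 d=-1/12
  seg 1: a=2 b=7/3 c=-1/2 d=1/6
S(3/2) = 23/32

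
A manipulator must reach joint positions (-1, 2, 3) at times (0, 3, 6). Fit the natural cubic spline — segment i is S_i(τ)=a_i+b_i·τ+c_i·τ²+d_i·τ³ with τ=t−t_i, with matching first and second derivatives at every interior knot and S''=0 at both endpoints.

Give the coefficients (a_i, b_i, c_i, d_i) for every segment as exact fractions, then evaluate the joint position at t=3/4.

  seg 0: a=-1 b=7/6 c=0 d=-1/54
  seg 1: a=2 b=2/3 c=-1/6 d=1/54
S(3/4) = -17/128

Δ: Δ0=1, Δ1=1/3
row 1: diag=12, rhs=-4; c'=1/4, d'=-1/3
back: M1=-1/3
M: M0=0, M1=-1/3, M2=0
seg 0: a=-1, c=M0/2=0, d=(M1−M0)/(6·3)=-1/54, b=Δ0−h0·(2M0+M1)/6=7/6
seg 1: a=2, c=M1/2=-1/6, d=(M2−M1)/(6·3)=1/54, b=Δ1−h1·(2M1+M2)/6=2/3
t_q=3/4 → seg 0, τ=3/4; S=-1+7/6·τ+0·τ²+-1/54·τ³=-17/128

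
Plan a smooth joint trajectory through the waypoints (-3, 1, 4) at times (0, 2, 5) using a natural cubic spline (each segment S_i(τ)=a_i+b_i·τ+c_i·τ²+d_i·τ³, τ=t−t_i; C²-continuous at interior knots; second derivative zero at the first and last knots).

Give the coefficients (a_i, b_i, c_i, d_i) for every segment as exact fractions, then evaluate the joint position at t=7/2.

Δ: Δ0=2, Δ1=1
row 1: diag=10, rhs=-6; c'=3/10, d'=-3/5
back: M1=-3/5
M: M0=0, M1=-3/5, M2=0
seg 0: a=-3, c=M0/2=0, d=(M1−M0)/(6·2)=-1/20, b=Δ0−h0·(2M0+M1)/6=11/5
seg 1: a=1, c=M1/2=-3/10, d=(M2−M1)/(6·3)=1/30, b=Δ1−h1·(2M1+M2)/6=8/5
t_q=7/2 → seg 1, τ=3/2; S=1+8/5·τ+-3/10·τ²+1/30·τ³=227/80

  seg 0: a=-3 b=11/5 c=0 d=-1/20
  seg 1: a=1 b=8/5 c=-3/10 d=1/30
S(7/2) = 227/80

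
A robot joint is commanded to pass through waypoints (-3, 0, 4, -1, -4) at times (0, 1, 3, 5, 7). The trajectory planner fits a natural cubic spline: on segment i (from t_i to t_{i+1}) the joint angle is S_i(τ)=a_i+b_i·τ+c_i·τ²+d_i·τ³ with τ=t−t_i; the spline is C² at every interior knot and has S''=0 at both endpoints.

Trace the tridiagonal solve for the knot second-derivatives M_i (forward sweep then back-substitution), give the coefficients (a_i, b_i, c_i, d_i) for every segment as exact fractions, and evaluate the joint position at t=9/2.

Δ: Δ0=3, Δ1=2, Δ2=-5/2, Δ3=-3/2
row 1: diag=6, rhs=-6; c'=1/3, d'=-1
row 2: denom=8−2·1/3=22/3; d'=(-27−2·-1)/(22/3)=-75/22
row 3: denom=8−2·3/11=82/11; d'=(6−2·-75/22)/(82/11)=141/82
back: M3=141/82
back: M2=-75/22−3/11·141/82=-159/41
back: M1=-1−1/3·-159/41=12/41
M: M0=0, M1=12/41, M2=-159/41, M3=141/82, M4=0
seg 0: a=-3, c=M0/2=0, d=(M1−M0)/(6·1)=2/41, b=Δ0−h0·(2M0+M1)/6=121/41
seg 1: a=0, c=M1/2=6/41, d=(M2−M1)/(6·2)=-57/164, b=Δ1−h1·(2M1+M2)/6=127/41
seg 2: a=4, c=M2/2=-159/82, d=(M3−M2)/(6·2)=153/328, b=Δ2−h2·(2M2+M3)/6=-20/41
seg 3: a=-1, c=M3/2=141/164, d=(M4−M3)/(6·2)=-47/328, b=Δ3−h3·(2M3+M4)/6=-217/82
t_q=9/2 → seg 2, τ=3/2; S=4+-20/41·τ+-159/82·τ²+153/328·τ³=1259/2624

  seg 0: a=-3 b=121/41 c=0 d=2/41
  seg 1: a=0 b=127/41 c=6/41 d=-57/164
  seg 2: a=4 b=-20/41 c=-159/82 d=153/328
  seg 3: a=-1 b=-217/82 c=141/164 d=-47/328
S(9/2) = 1259/2624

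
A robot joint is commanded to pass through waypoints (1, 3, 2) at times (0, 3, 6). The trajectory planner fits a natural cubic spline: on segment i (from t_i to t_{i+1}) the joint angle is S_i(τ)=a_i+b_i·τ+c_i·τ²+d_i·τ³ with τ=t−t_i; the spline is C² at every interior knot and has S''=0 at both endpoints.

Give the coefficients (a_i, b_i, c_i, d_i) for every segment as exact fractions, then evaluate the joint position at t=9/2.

  seg 0: a=1 b=11/12 c=0 d=-1/36
  seg 1: a=3 b=1/6 c=-1/4 d=1/36
S(9/2) = 89/32

Δ: Δ0=2/3, Δ1=-1/3
row 1: diag=12, rhs=-6; c'=1/4, d'=-1/2
back: M1=-1/2
M: M0=0, M1=-1/2, M2=0
seg 0: a=1, c=M0/2=0, d=(M1−M0)/(6·3)=-1/36, b=Δ0−h0·(2M0+M1)/6=11/12
seg 1: a=3, c=M1/2=-1/4, d=(M2−M1)/(6·3)=1/36, b=Δ1−h1·(2M1+M2)/6=1/6
t_q=9/2 → seg 1, τ=3/2; S=3+1/6·τ+-1/4·τ²+1/36·τ³=89/32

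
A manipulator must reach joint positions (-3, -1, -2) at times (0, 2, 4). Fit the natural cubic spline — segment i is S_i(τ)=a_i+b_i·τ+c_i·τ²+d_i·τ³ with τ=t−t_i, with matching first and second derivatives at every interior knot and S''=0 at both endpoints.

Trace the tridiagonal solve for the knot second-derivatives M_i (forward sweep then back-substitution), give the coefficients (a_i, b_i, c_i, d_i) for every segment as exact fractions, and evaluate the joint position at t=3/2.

Δ: Δ0=1, Δ1=-1/2
row 1: diag=8, rhs=-9; c'=1/4, d'=-9/8
back: M1=-9/8
M: M0=0, M1=-9/8, M2=0
seg 0: a=-3, c=M0/2=0, d=(M1−M0)/(6·2)=-3/32, b=Δ0−h0·(2M0+M1)/6=11/8
seg 1: a=-1, c=M1/2=-9/16, d=(M2−M1)/(6·2)=3/32, b=Δ1−h1·(2M1+M2)/6=1/4
t_q=3/2 → seg 0, τ=3/2; S=-3+11/8·τ+0·τ²+-3/32·τ³=-321/256

  seg 0: a=-3 b=11/8 c=0 d=-3/32
  seg 1: a=-1 b=1/4 c=-9/16 d=3/32
S(3/2) = -321/256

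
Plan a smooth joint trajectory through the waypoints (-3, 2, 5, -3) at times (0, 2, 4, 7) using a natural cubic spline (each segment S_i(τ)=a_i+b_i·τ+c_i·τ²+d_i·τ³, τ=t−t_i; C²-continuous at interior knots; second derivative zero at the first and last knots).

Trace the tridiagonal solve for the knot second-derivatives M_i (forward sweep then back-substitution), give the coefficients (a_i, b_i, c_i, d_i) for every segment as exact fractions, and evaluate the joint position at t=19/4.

  seg 0: a=-3 b=145/57 c=0 d=-5/456
  seg 1: a=2 b=275/114 c=-5/76 d=-89/456
  seg 2: a=5 b=-11/57 c=-47/38 d=47/342
S(19/4) = 10257/2432

Δ: Δ0=5/2, Δ1=3/2, Δ2=-8/3
row 1: diag=8, rhs=-6; c'=1/4, d'=-3/4
row 2: denom=10−2·1/4=19/2; d'=(-25−2·-3/4)/(19/2)=-47/19
back: M2=-47/19
back: M1=-3/4−1/4·-47/19=-5/38
M: M0=0, M1=-5/38, M2=-47/19, M3=0
seg 0: a=-3, c=M0/2=0, d=(M1−M0)/(6·2)=-5/456, b=Δ0−h0·(2M0+M1)/6=145/57
seg 1: a=2, c=M1/2=-5/76, d=(M2−M1)/(6·2)=-89/456, b=Δ1−h1·(2M1+M2)/6=275/114
seg 2: a=5, c=M2/2=-47/38, d=(M3−M2)/(6·3)=47/342, b=Δ2−h2·(2M2+M3)/6=-11/57
t_q=19/4 → seg 2, τ=3/4; S=5+-11/57·τ+-47/38·τ²+47/342·τ³=10257/2432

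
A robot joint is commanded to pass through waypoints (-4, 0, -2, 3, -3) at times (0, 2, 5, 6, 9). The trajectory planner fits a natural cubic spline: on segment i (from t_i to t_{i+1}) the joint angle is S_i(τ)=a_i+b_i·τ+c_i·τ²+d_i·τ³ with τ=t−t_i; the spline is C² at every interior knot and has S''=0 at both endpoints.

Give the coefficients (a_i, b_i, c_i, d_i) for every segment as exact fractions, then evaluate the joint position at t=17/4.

  seg 0: a=-4 b=883/279 c=0 d=-325/1116
  seg 1: a=0 b=-92/279 c=-325/186 d=2737/5022
  seg 2: a=-2 b=2177/558 c=881/279 d=-383/186
  seg 3: a=3 b=1127/279 c=-1685/558 d=1685/5022
S(17/4) = -13411/3968

Δ: Δ0=2, Δ1=-2/3, Δ2=5, Δ3=-2
row 1: diag=10, rhs=-16; c'=3/10, d'=-8/5
row 2: denom=8−3·3/10=71/10; d'=(34−3·-8/5)/(71/10)=388/71
row 3: denom=8−1·10/71=558/71; d'=(-42−1·388/71)/(558/71)=-1685/279
back: M3=-1685/279
back: M2=388/71−10/71·-1685/279=1762/279
back: M1=-8/5−3/10·1762/279=-325/93
M: M0=0, M1=-325/93, M2=1762/279, M3=-1685/279, M4=0
seg 0: a=-4, c=M0/2=0, d=(M1−M0)/(6·2)=-325/1116, b=Δ0−h0·(2M0+M1)/6=883/279
seg 1: a=0, c=M1/2=-325/186, d=(M2−M1)/(6·3)=2737/5022, b=Δ1−h1·(2M1+M2)/6=-92/279
seg 2: a=-2, c=M2/2=881/279, d=(M3−M2)/(6·1)=-383/186, b=Δ2−h2·(2M2+M3)/6=2177/558
seg 3: a=3, c=M3/2=-1685/558, d=(M4−M3)/(6·3)=1685/5022, b=Δ3−h3·(2M3+M4)/6=1127/279
t_q=17/4 → seg 1, τ=9/4; S=0+-92/279·τ+-325/186·τ²+2737/5022·τ³=-13411/3968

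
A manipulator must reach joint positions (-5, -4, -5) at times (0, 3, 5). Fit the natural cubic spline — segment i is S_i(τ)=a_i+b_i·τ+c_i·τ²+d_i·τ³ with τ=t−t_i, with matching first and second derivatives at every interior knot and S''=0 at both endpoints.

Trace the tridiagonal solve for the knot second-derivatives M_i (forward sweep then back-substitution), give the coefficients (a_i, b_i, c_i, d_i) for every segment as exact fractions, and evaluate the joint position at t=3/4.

Δ: Δ0=1/3, Δ1=-1/2
row 1: diag=10, rhs=-5; c'=1/5, d'=-1/2
back: M1=-1/2
M: M0=0, M1=-1/2, M2=0
seg 0: a=-5, c=M0/2=0, d=(M1−M0)/(6·3)=-1/36, b=Δ0−h0·(2M0+M1)/6=7/12
seg 1: a=-4, c=M1/2=-1/4, d=(M2−M1)/(6·2)=1/24, b=Δ1−h1·(2M1+M2)/6=-1/6
t_q=3/4 → seg 0, τ=3/4; S=-5+7/12·τ+0·τ²+-1/36·τ³=-1171/256

  seg 0: a=-5 b=7/12 c=0 d=-1/36
  seg 1: a=-4 b=-1/6 c=-1/4 d=1/24
S(3/4) = -1171/256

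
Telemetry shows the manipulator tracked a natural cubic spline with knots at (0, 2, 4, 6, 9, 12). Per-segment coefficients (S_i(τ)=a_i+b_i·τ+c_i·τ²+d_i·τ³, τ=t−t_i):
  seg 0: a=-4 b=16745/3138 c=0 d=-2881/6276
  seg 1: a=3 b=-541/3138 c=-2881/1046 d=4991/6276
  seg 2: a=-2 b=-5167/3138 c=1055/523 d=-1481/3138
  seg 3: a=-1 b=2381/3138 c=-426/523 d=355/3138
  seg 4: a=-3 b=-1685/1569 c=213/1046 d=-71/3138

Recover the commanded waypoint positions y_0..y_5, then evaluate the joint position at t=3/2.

y_0=-4 y_1=3 y_2=-2 y_3=-1 y_4=-3 y_5=-5
S(3/2) = 41087/16736

y_0 = S_0(0) = a_0 = -4
y_1 = S_1(0) = a_1 = 3
y_2 = S_2(0) = a_2 = -2
y_3 = S_3(0) = a_3 = -1
y_4 = S_4(0) = a_4 = -3
y_5 = S_4(3) = -5
t_q=3/2 is in segment 0 (τ=3/2); S_0(τ)=41087/16736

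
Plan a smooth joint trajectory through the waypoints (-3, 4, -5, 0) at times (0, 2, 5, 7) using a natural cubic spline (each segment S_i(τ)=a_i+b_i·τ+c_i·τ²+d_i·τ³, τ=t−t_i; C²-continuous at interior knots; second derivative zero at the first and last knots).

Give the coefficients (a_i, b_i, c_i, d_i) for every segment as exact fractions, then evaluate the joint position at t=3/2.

Δ: Δ0=7/2, Δ1=-3, Δ2=5/2
row 1: diag=10, rhs=-39; c'=3/10, d'=-39/10
row 2: denom=10−3·3/10=91/10; d'=(33−3·-39/10)/(91/10)=447/91
back: M2=447/91
back: M1=-39/10−3/10·447/91=-489/91
M: M0=0, M1=-489/91, M2=447/91, M3=0
seg 0: a=-3, c=M0/2=0, d=(M1−M0)/(6·2)=-163/364, b=Δ0−h0·(2M0+M1)/6=963/182
seg 1: a=4, c=M1/2=-489/182, d=(M2−M1)/(6·3)=4/7, b=Δ1−h1·(2M1+M2)/6=-15/182
seg 2: a=-5, c=M2/2=447/182, d=(M3−M2)/(6·2)=-149/364, b=Δ2−h2·(2M2+M3)/6=-141/182
t_q=3/2 → seg 0, τ=3/2; S=-3+963/182·τ+0·τ²+-163/364·τ³=1425/416

  seg 0: a=-3 b=963/182 c=0 d=-163/364
  seg 1: a=4 b=-15/182 c=-489/182 d=4/7
  seg 2: a=-5 b=-141/182 c=447/182 d=-149/364
S(3/2) = 1425/416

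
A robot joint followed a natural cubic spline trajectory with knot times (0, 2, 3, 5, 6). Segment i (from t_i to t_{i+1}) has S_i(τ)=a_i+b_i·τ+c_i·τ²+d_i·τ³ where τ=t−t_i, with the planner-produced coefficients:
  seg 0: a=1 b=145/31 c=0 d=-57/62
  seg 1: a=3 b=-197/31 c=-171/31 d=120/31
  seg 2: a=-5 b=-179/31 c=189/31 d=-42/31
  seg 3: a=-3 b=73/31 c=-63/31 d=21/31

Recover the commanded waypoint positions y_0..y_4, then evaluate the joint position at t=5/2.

y_0 = S_0(0) = a_0 = 1
y_1 = S_1(0) = a_1 = 3
y_2 = S_2(0) = a_2 = -5
y_3 = S_3(0) = a_3 = -3
y_4 = S_3(1) = -2
t_q=5/2 is in segment 1 (τ=1/2); S_1(τ)=-133/124

y_0=1 y_1=3 y_2=-5 y_3=-3 y_4=-2
S(5/2) = -133/124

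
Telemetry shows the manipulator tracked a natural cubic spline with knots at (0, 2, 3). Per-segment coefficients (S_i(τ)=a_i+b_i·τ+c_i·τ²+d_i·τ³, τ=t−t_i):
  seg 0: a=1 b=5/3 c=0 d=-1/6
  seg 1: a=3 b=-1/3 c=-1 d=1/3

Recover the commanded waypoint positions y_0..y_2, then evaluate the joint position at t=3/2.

y_0 = S_0(0) = a_0 = 1
y_1 = S_1(0) = a_1 = 3
y_2 = S_1(1) = 2
t_q=3/2 is in segment 0 (τ=3/2); S_0(τ)=47/16

y_0=1 y_1=3 y_2=2
S(3/2) = 47/16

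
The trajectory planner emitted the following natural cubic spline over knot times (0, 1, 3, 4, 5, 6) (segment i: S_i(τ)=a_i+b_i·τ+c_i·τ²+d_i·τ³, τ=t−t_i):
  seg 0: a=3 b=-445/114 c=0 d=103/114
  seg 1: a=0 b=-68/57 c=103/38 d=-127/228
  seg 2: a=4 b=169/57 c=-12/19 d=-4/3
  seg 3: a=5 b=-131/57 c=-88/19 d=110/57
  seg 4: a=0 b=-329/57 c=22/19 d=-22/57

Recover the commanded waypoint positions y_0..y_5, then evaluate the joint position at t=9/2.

y_0=3 y_1=0 y_2=4 y_3=5 y_4=0 y_5=-5
S(9/2) = 223/76

y_0 = S_0(0) = a_0 = 3
y_1 = S_1(0) = a_1 = 0
y_2 = S_2(0) = a_2 = 4
y_3 = S_3(0) = a_3 = 5
y_4 = S_4(0) = a_4 = 0
y_5 = S_4(1) = -5
t_q=9/2 is in segment 3 (τ=1/2); S_3(τ)=223/76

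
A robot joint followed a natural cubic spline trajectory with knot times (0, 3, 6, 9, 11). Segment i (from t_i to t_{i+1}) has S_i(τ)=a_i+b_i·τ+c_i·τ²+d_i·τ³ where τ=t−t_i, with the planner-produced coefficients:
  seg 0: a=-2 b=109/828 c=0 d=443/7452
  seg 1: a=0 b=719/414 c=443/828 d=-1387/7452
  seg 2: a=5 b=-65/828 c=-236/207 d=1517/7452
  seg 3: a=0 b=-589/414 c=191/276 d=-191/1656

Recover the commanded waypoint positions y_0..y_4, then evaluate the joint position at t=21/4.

y_0 = S_0(0) = a_0 = -2
y_1 = S_1(0) = a_1 = 0
y_2 = S_2(0) = a_2 = 5
y_3 = S_3(0) = a_3 = 0
y_4 = S_3(2) = -1
t_q=21/4 is in segment 1 (τ=9/4); S_1(τ)=1151/256

y_0=-2 y_1=0 y_2=5 y_3=0 y_4=-1
S(21/4) = 1151/256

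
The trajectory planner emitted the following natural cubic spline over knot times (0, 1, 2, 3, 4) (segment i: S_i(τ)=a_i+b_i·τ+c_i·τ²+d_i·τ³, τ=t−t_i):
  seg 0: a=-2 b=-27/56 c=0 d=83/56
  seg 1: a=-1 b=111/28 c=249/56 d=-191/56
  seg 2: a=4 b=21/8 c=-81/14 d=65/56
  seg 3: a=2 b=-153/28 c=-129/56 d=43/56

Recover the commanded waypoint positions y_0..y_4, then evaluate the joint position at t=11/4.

y_0 = S_0(0) = a_0 = -2
y_1 = S_1(0) = a_1 = -1
y_2 = S_2(0) = a_2 = 4
y_3 = S_3(0) = a_3 = 2
y_4 = S_3(1) = -5
t_q=11/4 is in segment 2 (τ=3/4); S_2(τ)=11483/3584

y_0=-2 y_1=-1 y_2=4 y_3=2 y_4=-5
S(11/4) = 11483/3584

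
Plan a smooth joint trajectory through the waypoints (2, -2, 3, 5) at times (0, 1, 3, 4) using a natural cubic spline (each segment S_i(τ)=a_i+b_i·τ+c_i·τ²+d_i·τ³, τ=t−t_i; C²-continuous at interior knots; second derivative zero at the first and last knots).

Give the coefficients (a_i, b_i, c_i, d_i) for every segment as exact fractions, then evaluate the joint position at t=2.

  seg 0: a=2 b=-21/4 c=0 d=5/4
  seg 1: a=-2 b=-3/2 c=15/4 d=-7/8
  seg 2: a=3 b=3 c=-3/2 d=1/2
S(2) = -5/8

Δ: Δ0=-4, Δ1=5/2, Δ2=2
row 1: diag=6, rhs=39; c'=1/3, d'=13/2
row 2: denom=6−2·1/3=16/3; d'=(-3−2·13/2)/(16/3)=-3
back: M2=-3
back: M1=13/2−1/3·-3=15/2
M: M0=0, M1=15/2, M2=-3, M3=0
seg 0: a=2, c=M0/2=0, d=(M1−M0)/(6·1)=5/4, b=Δ0−h0·(2M0+M1)/6=-21/4
seg 1: a=-2, c=M1/2=15/4, d=(M2−M1)/(6·2)=-7/8, b=Δ1−h1·(2M1+M2)/6=-3/2
seg 2: a=3, c=M2/2=-3/2, d=(M3−M2)/(6·1)=1/2, b=Δ2−h2·(2M2+M3)/6=3
t_q=2 → seg 1, τ=1; S=-2+-3/2·τ+15/4·τ²+-7/8·τ³=-5/8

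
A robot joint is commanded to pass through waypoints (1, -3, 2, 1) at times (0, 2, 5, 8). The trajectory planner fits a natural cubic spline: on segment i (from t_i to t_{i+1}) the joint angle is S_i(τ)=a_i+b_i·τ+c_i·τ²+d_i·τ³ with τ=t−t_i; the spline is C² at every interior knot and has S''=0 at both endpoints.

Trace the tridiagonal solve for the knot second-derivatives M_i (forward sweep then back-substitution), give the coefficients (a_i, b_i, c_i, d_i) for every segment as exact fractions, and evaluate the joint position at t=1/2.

Δ: Δ0=-2, Δ1=5/3, Δ2=-1/3
row 1: diag=10, rhs=22; c'=3/10, d'=11/5
row 2: denom=12−3·3/10=111/10; d'=(-12−3·11/5)/(111/10)=-62/37
back: M2=-62/37
back: M1=11/5−3/10·-62/37=100/37
M: M0=0, M1=100/37, M2=-62/37, M3=0
seg 0: a=1, c=M0/2=0, d=(M1−M0)/(6·2)=25/111, b=Δ0−h0·(2M0+M1)/6=-322/111
seg 1: a=-3, c=M1/2=50/37, d=(M2−M1)/(6·3)=-9/37, b=Δ1−h1·(2M1+M2)/6=-22/111
seg 2: a=2, c=M2/2=-31/37, d=(M3−M2)/(6·3)=31/333, b=Δ2−h2·(2M2+M3)/6=149/111
t_q=1/2 → seg 0, τ=1/2; S=1+-322/111·τ+0·τ²+25/111·τ³=-125/296

  seg 0: a=1 b=-322/111 c=0 d=25/111
  seg 1: a=-3 b=-22/111 c=50/37 d=-9/37
  seg 2: a=2 b=149/111 c=-31/37 d=31/333
S(1/2) = -125/296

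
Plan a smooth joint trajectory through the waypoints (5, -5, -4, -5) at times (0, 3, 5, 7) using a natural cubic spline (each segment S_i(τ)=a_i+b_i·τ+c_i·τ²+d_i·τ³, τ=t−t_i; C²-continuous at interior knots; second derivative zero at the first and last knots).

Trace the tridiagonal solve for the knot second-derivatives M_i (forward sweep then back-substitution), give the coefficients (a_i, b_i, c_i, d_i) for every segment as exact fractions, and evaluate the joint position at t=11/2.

  seg 0: a=5 b=-527/114 c=0 d=49/342
  seg 1: a=-5 b=-43/57 c=49/38 d=-151/456
  seg 2: a=-4 b=49/114 c=-53/76 d=53/456
S(11/2) = -4797/1216

Δ: Δ0=-10/3, Δ1=1/2, Δ2=-1/2
row 1: diag=10, rhs=23; c'=1/5, d'=23/10
row 2: denom=8−2·1/5=38/5; d'=(-6−2·23/10)/(38/5)=-53/38
back: M2=-53/38
back: M1=23/10−1/5·-53/38=49/19
M: M0=0, M1=49/19, M2=-53/38, M3=0
seg 0: a=5, c=M0/2=0, d=(M1−M0)/(6·3)=49/342, b=Δ0−h0·(2M0+M1)/6=-527/114
seg 1: a=-5, c=M1/2=49/38, d=(M2−M1)/(6·2)=-151/456, b=Δ1−h1·(2M1+M2)/6=-43/57
seg 2: a=-4, c=M2/2=-53/76, d=(M3−M2)/(6·2)=53/456, b=Δ2−h2·(2M2+M3)/6=49/114
t_q=11/2 → seg 2, τ=1/2; S=-4+49/114·τ+-53/76·τ²+53/456·τ³=-4797/1216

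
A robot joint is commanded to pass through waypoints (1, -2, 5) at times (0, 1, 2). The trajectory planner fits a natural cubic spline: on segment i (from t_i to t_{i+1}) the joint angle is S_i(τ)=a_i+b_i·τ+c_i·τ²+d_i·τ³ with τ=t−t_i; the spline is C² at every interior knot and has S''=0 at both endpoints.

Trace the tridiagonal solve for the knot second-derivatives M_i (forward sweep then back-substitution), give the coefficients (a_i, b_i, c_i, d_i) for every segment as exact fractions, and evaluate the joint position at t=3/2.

Δ: Δ0=-3, Δ1=7
row 1: diag=4, rhs=60; c'=1/4, d'=15
back: M1=15
M: M0=0, M1=15, M2=0
seg 0: a=1, c=M0/2=0, d=(M1−M0)/(6·1)=5/2, b=Δ0−h0·(2M0+M1)/6=-11/2
seg 1: a=-2, c=M1/2=15/2, d=(M2−M1)/(6·1)=-5/2, b=Δ1−h1·(2M1+M2)/6=2
t_q=3/2 → seg 1, τ=1/2; S=-2+2·τ+15/2·τ²+-5/2·τ³=9/16

  seg 0: a=1 b=-11/2 c=0 d=5/2
  seg 1: a=-2 b=2 c=15/2 d=-5/2
S(3/2) = 9/16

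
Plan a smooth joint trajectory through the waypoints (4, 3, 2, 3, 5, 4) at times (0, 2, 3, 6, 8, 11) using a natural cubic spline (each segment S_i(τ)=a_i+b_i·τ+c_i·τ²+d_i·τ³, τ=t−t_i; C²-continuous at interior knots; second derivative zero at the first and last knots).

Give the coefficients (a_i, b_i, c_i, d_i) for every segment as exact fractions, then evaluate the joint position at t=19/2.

Δ: Δ0=-1/2, Δ1=-1, Δ2=1/3, Δ3=1, Δ4=-1/3
row 1: diag=6, rhs=-3; c'=1/6, d'=-1/2
row 2: denom=8−1·1/6=47/6; d'=(8−1·-1/2)/(47/6)=51/47
row 3: denom=10−3·18/47=416/47; d'=(4−3·51/47)/(416/47)=35/416
row 4: denom=10−2·47/208=993/104; d'=(-8−2·35/416)/(993/104)=-1699/1986
back: M4=-1699/1986
back: M3=35/416−47/208·-1699/1986=551/1986
back: M2=51/47−18/47·551/1986=324/331
back: M1=-1/2−1/6·324/331=-439/662
M: M0=0, M1=-439/662, M2=324/331, M3=551/1986, M4=-1699/1986, M5=0
seg 0: a=4, c=M0/2=0, d=(M1−M0)/(6·2)=-439/7944, b=Δ0−h0·(2M0+M1)/6=-277/993
seg 1: a=3, c=M1/2=-439/1324, d=(M2−M1)/(6·1)=1087/3972, b=Δ1−h1·(2M1+M2)/6=-1871/1986
seg 2: a=2, c=M2/2=162/331, d=(M3−M2)/(6·3)=-1393/35748, b=Δ2−h2·(2M2+M3)/6=-3115/3972
seg 3: a=3, c=M3/2=551/3972, d=(M4−M3)/(6·2)=-125/1324, b=Δ3−h3·(2M3+M4)/6=2185/1986
seg 4: a=5, c=M4/2=-1699/3972, d=(M5−M4)/(6·3)=1699/35748, b=Δ4−h4·(2M4+M5)/6=1037/1986
t_q=19/2 → seg 4, τ=3/2; S=5+1037/1986·τ+-1699/3972·τ²+1699/35748·τ³=52761/10592

  seg 0: a=4 b=-277/993 c=0 d=-439/7944
  seg 1: a=3 b=-1871/1986 c=-439/1324 d=1087/3972
  seg 2: a=2 b=-3115/3972 c=162/331 d=-1393/35748
  seg 3: a=3 b=2185/1986 c=551/3972 d=-125/1324
  seg 4: a=5 b=1037/1986 c=-1699/3972 d=1699/35748
S(19/2) = 52761/10592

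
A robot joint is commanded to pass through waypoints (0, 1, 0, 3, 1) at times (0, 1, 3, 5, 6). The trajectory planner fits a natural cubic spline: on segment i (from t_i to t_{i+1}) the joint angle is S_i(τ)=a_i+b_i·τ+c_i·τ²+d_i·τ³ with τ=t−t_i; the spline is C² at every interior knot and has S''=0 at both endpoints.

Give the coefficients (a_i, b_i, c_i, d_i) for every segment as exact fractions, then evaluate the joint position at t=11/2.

  seg 0: a=0 b=43/30 c=0 d=-13/30
  seg 1: a=1 b=2/15 c=-13/10 d=59/120
  seg 2: a=0 b=5/6 c=33/20 d=-79/120
  seg 3: a=3 b=-7/15 c=-23/10 d=23/30
S(11/2) = 183/80

Δ: Δ0=1, Δ1=-1/2, Δ2=3/2, Δ3=-2
row 1: diag=6, rhs=-9; c'=1/3, d'=-3/2
row 2: denom=8−2·1/3=22/3; d'=(12−2·-3/2)/(22/3)=45/22
row 3: denom=6−2·3/11=60/11; d'=(-21−2·45/22)/(60/11)=-23/5
back: M3=-23/5
back: M2=45/22−3/11·-23/5=33/10
back: M1=-3/2−1/3·33/10=-13/5
M: M0=0, M1=-13/5, M2=33/10, M3=-23/5, M4=0
seg 0: a=0, c=M0/2=0, d=(M1−M0)/(6·1)=-13/30, b=Δ0−h0·(2M0+M1)/6=43/30
seg 1: a=1, c=M1/2=-13/10, d=(M2−M1)/(6·2)=59/120, b=Δ1−h1·(2M1+M2)/6=2/15
seg 2: a=0, c=M2/2=33/20, d=(M3−M2)/(6·2)=-79/120, b=Δ2−h2·(2M2+M3)/6=5/6
seg 3: a=3, c=M3/2=-23/10, d=(M4−M3)/(6·1)=23/30, b=Δ3−h3·(2M3+M4)/6=-7/15
t_q=11/2 → seg 3, τ=1/2; S=3+-7/15·τ+-23/10·τ²+23/30·τ³=183/80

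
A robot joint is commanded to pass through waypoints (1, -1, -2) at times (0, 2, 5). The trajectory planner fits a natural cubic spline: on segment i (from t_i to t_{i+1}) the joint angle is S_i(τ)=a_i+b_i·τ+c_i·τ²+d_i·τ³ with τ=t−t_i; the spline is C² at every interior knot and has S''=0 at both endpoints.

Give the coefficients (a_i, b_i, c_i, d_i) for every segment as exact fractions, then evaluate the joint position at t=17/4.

  seg 0: a=1 b=-17/15 c=0 d=1/30
  seg 1: a=-1 b=-11/15 c=1/5 d=-1/45
S(17/4) = -121/64

Δ: Δ0=-1, Δ1=-1/3
row 1: diag=10, rhs=4; c'=3/10, d'=2/5
back: M1=2/5
M: M0=0, M1=2/5, M2=0
seg 0: a=1, c=M0/2=0, d=(M1−M0)/(6·2)=1/30, b=Δ0−h0·(2M0+M1)/6=-17/15
seg 1: a=-1, c=M1/2=1/5, d=(M2−M1)/(6·3)=-1/45, b=Δ1−h1·(2M1+M2)/6=-11/15
t_q=17/4 → seg 1, τ=9/4; S=-1+-11/15·τ+1/5·τ²+-1/45·τ³=-121/64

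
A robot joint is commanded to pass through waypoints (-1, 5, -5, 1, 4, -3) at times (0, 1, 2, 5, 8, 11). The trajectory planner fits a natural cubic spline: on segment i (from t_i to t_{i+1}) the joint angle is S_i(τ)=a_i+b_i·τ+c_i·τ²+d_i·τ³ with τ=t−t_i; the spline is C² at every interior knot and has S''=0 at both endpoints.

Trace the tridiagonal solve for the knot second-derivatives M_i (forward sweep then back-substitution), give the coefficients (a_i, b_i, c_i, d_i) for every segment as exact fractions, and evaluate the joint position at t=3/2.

Δ: Δ0=6, Δ1=-10, Δ2=2, Δ3=1, Δ4=-7/3
row 1: diag=4, rhs=-96; c'=1/4, d'=-24
row 2: denom=8−1·1/4=31/4; d'=(72−1·-24)/(31/4)=384/31
row 3: denom=12−3·12/31=336/31; d'=(-6−3·384/31)/(336/31)=-223/56
row 4: denom=12−3·31/112=1251/112; d'=(-20−3·-223/56)/(1251/112)=-902/1251
back: M4=-902/1251
back: M3=-223/56−31/112·-902/1251=-4732/1251
back: M2=384/31−12/31·-4732/1251=5776/417
back: M1=-24−1/4·5776/417=-11452/417
M: M0=0, M1=-11452/417, M2=5776/417, M3=-4732/1251, M4=-902/1251, M5=0
seg 0: a=-1, c=M0/2=0, d=(M1−M0)/(6·1)=-5726/1251, b=Δ0−h0·(2M0+M1)/6=13232/1251
seg 1: a=5, c=M1/2=-5726/417, d=(M2−M1)/(6·1)=8614/1251, b=Δ1−h1·(2M1+M2)/6=-3946/1251
seg 2: a=-5, c=M2/2=2888/417, d=(M3−M2)/(6·3)=-11030/11259, b=Δ2−h2·(2M2+M3)/6=-12460/1251
seg 3: a=1, c=M3/2=-2366/1251, d=(M4−M3)/(6·3)=1915/11259, b=Δ3−h3·(2M3+M4)/6=6434/1251
seg 4: a=4, c=M4/2=-451/1251, d=(M5−M4)/(6·3)=451/11259, b=Δ4−h4·(2M4+M5)/6=-2017/1251
t_q=3/2 → seg 1, τ=1/2; S=5+-3946/1251·τ+-5726/417·τ²+8614/1251·τ³=473/556

  seg 0: a=-1 b=13232/1251 c=0 d=-5726/1251
  seg 1: a=5 b=-3946/1251 c=-5726/417 d=8614/1251
  seg 2: a=-5 b=-12460/1251 c=2888/417 d=-11030/11259
  seg 3: a=1 b=6434/1251 c=-2366/1251 d=1915/11259
  seg 4: a=4 b=-2017/1251 c=-451/1251 d=451/11259
S(3/2) = 473/556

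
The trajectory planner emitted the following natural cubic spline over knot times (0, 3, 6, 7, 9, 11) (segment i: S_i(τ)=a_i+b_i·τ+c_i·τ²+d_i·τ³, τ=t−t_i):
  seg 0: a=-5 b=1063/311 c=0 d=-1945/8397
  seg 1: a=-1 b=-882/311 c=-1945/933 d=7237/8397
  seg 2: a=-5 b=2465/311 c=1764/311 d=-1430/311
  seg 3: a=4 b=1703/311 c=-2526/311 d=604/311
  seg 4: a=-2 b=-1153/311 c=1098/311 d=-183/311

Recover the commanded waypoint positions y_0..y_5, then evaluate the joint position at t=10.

y_0 = S_0(0) = a_0 = -5
y_1 = S_1(0) = a_1 = -1
y_2 = S_2(0) = a_2 = -5
y_3 = S_3(0) = a_3 = 4
y_4 = S_4(0) = a_4 = -2
y_5 = S_4(2) = 0
t_q=10 is in segment 4 (τ=1); S_4(τ)=-860/311

y_0=-5 y_1=-1 y_2=-5 y_3=4 y_4=-2 y_5=0
S(10) = -860/311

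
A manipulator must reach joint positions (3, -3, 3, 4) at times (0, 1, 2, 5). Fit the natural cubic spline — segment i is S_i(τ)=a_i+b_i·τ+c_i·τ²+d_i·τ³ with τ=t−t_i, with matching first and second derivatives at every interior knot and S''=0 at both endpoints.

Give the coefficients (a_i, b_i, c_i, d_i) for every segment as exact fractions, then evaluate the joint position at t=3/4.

Δ: Δ0=-6, Δ1=6, Δ2=1/3
row 1: diag=4, rhs=72; c'=1/4, d'=18
row 2: denom=8−1·1/4=31/4; d'=(-34−1·18)/(31/4)=-208/31
back: M2=-208/31
back: M1=18−1/4·-208/31=610/31
M: M0=0, M1=610/31, M2=-208/31, M3=0
seg 0: a=3, c=M0/2=0, d=(M1−M0)/(6·1)=305/93, b=Δ0−h0·(2M0+M1)/6=-863/93
seg 1: a=-3, c=M1/2=305/31, d=(M2−M1)/(6·1)=-409/93, b=Δ1−h1·(2M1+M2)/6=52/93
seg 2: a=3, c=M2/2=-104/31, d=(M3−M2)/(6·3)=104/279, b=Δ2−h2·(2M2+M3)/6=655/93
t_q=3/4 → seg 0, τ=3/4; S=3+-863/93·τ+0·τ²+305/93·τ³=-5111/1984

  seg 0: a=3 b=-863/93 c=0 d=305/93
  seg 1: a=-3 b=52/93 c=305/31 d=-409/93
  seg 2: a=3 b=655/93 c=-104/31 d=104/279
S(3/4) = -5111/1984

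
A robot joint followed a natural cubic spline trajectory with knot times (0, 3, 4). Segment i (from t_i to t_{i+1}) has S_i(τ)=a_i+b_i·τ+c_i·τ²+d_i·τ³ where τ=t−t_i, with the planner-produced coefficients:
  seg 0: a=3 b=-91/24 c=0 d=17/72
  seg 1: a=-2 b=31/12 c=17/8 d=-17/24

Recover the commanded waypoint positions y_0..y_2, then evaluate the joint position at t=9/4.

y_0=3 y_1=-2 y_2=2
S(9/4) = -1455/512

y_0 = S_0(0) = a_0 = 3
y_1 = S_1(0) = a_1 = -2
y_2 = S_1(1) = 2
t_q=9/4 is in segment 0 (τ=9/4); S_0(τ)=-1455/512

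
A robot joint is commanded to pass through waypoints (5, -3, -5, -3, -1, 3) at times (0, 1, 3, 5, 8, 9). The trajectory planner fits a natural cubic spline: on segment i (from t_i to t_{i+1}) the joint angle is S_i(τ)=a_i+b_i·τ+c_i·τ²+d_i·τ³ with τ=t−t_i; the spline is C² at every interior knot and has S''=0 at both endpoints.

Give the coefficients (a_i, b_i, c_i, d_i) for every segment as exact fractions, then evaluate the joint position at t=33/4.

Δ: Δ0=-8, Δ1=-1, Δ2=1, Δ3=2/3, Δ4=4
row 1: diag=6, rhs=42; c'=1/3, d'=7
row 2: denom=8−2·1/3=22/3; d'=(12−2·7)/(22/3)=-3/11
row 3: denom=10−2·3/11=104/11; d'=(-2−2·-3/11)/(104/11)=-2/13
row 4: denom=8−3·33/104=733/104; d'=(20−3·-2/13)/(733/104)=2128/733
back: M4=2128/733
back: M3=-2/13−33/104·2128/733=-788/733
back: M2=-3/11−3/11·-788/733=15/733
back: M1=7−1/3·15/733=5126/733
M: M0=0, M1=5126/733, M2=15/733, M3=-788/733, M4=2128/733, M5=0
seg 0: a=5, c=M0/2=0, d=(M1−M0)/(6·1)=2563/2199, b=Δ0−h0·(2M0+M1)/6=-20155/2199
seg 1: a=-3, c=M1/2=2563/733, d=(M2−M1)/(6·2)=-5111/8796, b=Δ1−h1·(2M1+M2)/6=-12466/2199
seg 2: a=-5, c=M2/2=15/1466, d=(M3−M2)/(6·2)=-803/8796, b=Δ2−h2·(2M2+M3)/6=2957/2199
seg 3: a=-3, c=M3/2=-394/733, d=(M4−M3)/(6·3)=162/733, b=Δ3−h3·(2M3+M4)/6=638/2199
seg 4: a=-1, c=M4/2=1064/733, d=(M5−M4)/(6·1)=-1064/2199, b=Δ4−h4·(2M4+M5)/6=6668/2199
t_q=33/4 → seg 4, τ=1/4; S=-1+6668/2199·τ+1064/733·τ²+-1064/2199·τ³=-931/5864

  seg 0: a=5 b=-20155/2199 c=0 d=2563/2199
  seg 1: a=-3 b=-12466/2199 c=2563/733 d=-5111/8796
  seg 2: a=-5 b=2957/2199 c=15/1466 d=-803/8796
  seg 3: a=-3 b=638/2199 c=-394/733 d=162/733
  seg 4: a=-1 b=6668/2199 c=1064/733 d=-1064/2199
S(33/4) = -931/5864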